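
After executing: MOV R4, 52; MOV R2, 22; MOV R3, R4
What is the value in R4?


Register state trace:
  MOV R4, 52  → R4 = 52
  MOV R2, 22  → R2 = 22
  MOV R3, R4  → R3 = 52
Final: R4 = 52

52


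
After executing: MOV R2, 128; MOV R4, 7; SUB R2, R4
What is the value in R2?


Register state trace:
  MOV R2, 128  → R2 = 128
  MOV R4, 7  → R4 = 7
  SUB R2, R4  → R2 = 128 - 7 = 121
Final: R2 = 121

121


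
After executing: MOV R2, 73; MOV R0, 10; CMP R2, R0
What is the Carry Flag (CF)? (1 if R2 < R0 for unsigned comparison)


Register state trace:
  MOV R2, 73  → R2 = 73
  MOV R0, 10  → R0 = 10
  CMP R2, R0  → unsigned 73 - 10: no borrow
  73 >= 10, so CF = 0
CF = 0

0


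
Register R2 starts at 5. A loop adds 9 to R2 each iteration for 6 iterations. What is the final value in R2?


Starting value: R2 = 5
  Iter 1: R2 = 5 + 9 = 14
  Iter 2: R2 = 14 + 9 = 23
  Iter 3: R2 = 23 + 9 = 32
  Iter 4: R2 = 32 + 9 = 41
  Iter 5: R2 = 41 + 9 = 50
  Iter 6: R2 = 50 + 9 = 59
Final: R2 = 59

59


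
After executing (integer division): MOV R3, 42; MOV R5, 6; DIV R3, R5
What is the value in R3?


Register state trace:
  MOV R3, 42  → R3 = 42
  MOV R5, 6  → R5 = 6
  DIV R3, R5  → R3 = 42 // 6 = 7
Final: R3 = 7

7


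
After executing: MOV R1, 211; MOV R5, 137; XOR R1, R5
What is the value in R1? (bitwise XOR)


Register state trace:
  MOV R1, 211  → R1 = 211 (0b11010011)
  MOV R5, 137  → R5 = 137 (0b10001001)
  XOR R1, R5  → R1 = 211 XOR 137 = 90 (0b01011010)
Final: R1 = 90

90


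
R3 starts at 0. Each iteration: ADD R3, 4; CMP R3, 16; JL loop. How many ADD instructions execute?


Loop trace (R3 starts at 0, target 16, step 4):
  ADD #1: R3 = 0 + 4 = 4  → 4 < 16, loop
  ADD #2: R3 = 4 + 4 = 8  → 8 < 16, loop
  ADD #3: R3 = 8 + 4 = 12  → 12 < 16, loop
  ADD #4: R3 = 12 + 4 = 16  → 16 >= 16, exit
Total ADD instructions: 4

4


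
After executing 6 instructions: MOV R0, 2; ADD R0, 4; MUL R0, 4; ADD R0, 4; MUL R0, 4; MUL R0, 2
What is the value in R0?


Register state trace:
  MOV R0, 2  → R0 = 2
  ADD R0, 4  → R0 = 2 + 4 = 6
  MUL R0, 4  → R0 = 6 * 4 = 24
  ADD R0, 4  → R0 = 24 + 4 = 28
  MUL R0, 4  → R0 = 28 * 4 = 112
  MUL R0, 2  → R0 = 112 * 2 = 224
Final: R0 = 224

224


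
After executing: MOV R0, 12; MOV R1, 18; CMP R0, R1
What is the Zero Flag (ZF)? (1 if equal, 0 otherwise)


Register state trace:
  MOV R0, 12  → R0 = 12
  MOV R1, 18  → R1 = 18
  CMP R0, R1  → computes 12 - 18 = -6
  Result is nonzero, so values are not equal
ZF = 0

0


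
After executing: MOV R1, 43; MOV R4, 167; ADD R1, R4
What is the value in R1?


Register state trace:
  MOV R1, 43  → R1 = 43
  MOV R4, 167  → R4 = 167
  ADD R1, R4  → R1 = 43 + 167 = 210
Final: R1 = 210

210


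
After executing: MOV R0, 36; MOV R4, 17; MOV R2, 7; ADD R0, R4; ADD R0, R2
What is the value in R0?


Register state trace:
  MOV R0, 36  → R0 = 36
  MOV R4, 17  → R4 = 17
  MOV R2, 7  → R2 = 7
  ADD R0, R4  → R0 = 36 + 17 = 53
  ADD R0, R2  → R0 = 53 + 7 = 60
Final: R0 = 60

60


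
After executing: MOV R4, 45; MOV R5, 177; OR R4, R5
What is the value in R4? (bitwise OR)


Register state trace:
  MOV R4, 45  → R4 = 45 (0b00101101)
  MOV R5, 177  → R5 = 177 (0b10110001)
  OR R4, R5   → R4 = 45 OR 177 = 189 (0b10111101)
Final: R4 = 189

189


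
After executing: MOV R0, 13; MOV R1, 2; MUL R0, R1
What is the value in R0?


Register state trace:
  MOV R0, 13  → R0 = 13
  MOV R1, 2  → R1 = 2
  MUL R0, R1  → R0 = 13 * 2 = 26
Final: R0 = 26

26


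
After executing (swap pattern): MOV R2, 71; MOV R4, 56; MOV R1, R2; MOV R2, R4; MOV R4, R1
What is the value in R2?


Register state trace (swap pattern):
  MOV R2, 71  → R2 = 71
  MOV R4, 56  → R4 = 56
  MOV R1, R2  → R1 = 71  (save R2)
  MOV R2, R4  → R2 = 56  (R2 gets R4's value)
  MOV R4, R1  → R4 = 71  (R4 gets saved value)
Final: R2 = 56

56


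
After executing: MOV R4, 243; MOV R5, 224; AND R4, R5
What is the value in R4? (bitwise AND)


Register state trace:
  MOV R4, 243  → R4 = 243 (0b11110011)
  MOV R5, 224  → R5 = 224 (0b11100000)
  AND R4, R5  → R4 = 243 AND 224 = 224 (0b11100000)
Final: R4 = 224

224


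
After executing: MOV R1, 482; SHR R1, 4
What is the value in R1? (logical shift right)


Register state trace:
  MOV R1, 482  → R1 = 482
  SHR R1, 4  → R1 = 482 >> 4 = 482 // 2^4 = 30
Final: R1 = 30

30


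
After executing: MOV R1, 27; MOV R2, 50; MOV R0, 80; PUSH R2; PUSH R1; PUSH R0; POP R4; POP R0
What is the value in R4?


Stack trace (top is rightmost):
  MOV R1, 27  → R1 = 27
  MOV R2, 50  → R2 = 50
  MOV R0, 80  → R0 = 80
  PUSH R2  → stack: [50]
  PUSH R1  → stack: [50, 27]
  PUSH R0  → stack: [50, 27, 80]
  POP R4  → R4 = 80, stack: [50, 27]
  POP R0  → R0 = 27, stack: [50]
Final: R4 = 80

80


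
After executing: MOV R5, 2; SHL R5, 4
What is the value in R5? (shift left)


Register state trace:
  MOV R5, 2  → R5 = 2
  SHL R5, 4  → R5 = 2 << 4 = 2 * 2^4 = 32
Final: R5 = 32

32


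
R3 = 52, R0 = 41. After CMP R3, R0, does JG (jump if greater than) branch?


Trace:
  R3 = 52, R0 = 41
  CMP R3, R0  → compares 52 vs 41
  JG checks: is 52 greater than 41?
  52 > 41, so condition is true
Branch taken: Yes

Yes


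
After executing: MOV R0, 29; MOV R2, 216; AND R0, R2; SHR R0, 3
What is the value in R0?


Register state trace:
  MOV R0, 29  → R0 = 29 (0b00011101)
  MOV R2, 216  → R2 = 216 (0b11011000)
  AND R0, R2  → R0 = 29 AND 216 = 24 (0b00011000)
  SHR R0, 3  → R0 = 24 >> 3 = 3
Final: R0 = 3

3


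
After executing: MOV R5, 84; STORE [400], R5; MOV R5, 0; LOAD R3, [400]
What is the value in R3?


Register and memory trace:
  MOV R5, 84  → R5 = 84
  STORE [400], R5  → mem[400] = 84
  MOV R5, 0  → R5 = 0
  LOAD R3, [400]  → R3 = mem[400] = 84
Final: R3 = 84

84


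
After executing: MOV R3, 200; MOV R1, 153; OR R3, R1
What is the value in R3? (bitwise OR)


Register state trace:
  MOV R3, 200  → R3 = 200 (0b11001000)
  MOV R1, 153  → R1 = 153 (0b10011001)
  OR R3, R1   → R3 = 200 OR 153 = 217 (0b11011001)
Final: R3 = 217

217


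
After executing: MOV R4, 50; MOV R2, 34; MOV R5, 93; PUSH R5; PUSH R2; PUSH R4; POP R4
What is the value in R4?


Stack trace (top is rightmost):
  MOV R4, 50  → R4 = 50
  MOV R2, 34  → R2 = 34
  MOV R5, 93  → R5 = 93
  PUSH R5  → stack: [93]
  PUSH R2  → stack: [93, 34]
  PUSH R4  → stack: [93, 34, 50]
  POP R4  → R4 = 50, stack: [93, 34]
Final: R4 = 50

50


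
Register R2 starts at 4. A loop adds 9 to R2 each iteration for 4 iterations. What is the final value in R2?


Starting value: R2 = 4
  Iter 1: R2 = 4 + 9 = 13
  Iter 2: R2 = 13 + 9 = 22
  Iter 3: R2 = 22 + 9 = 31
  Iter 4: R2 = 31 + 9 = 40
Final: R2 = 40

40


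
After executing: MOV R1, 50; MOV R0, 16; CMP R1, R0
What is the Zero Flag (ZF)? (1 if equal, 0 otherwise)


Register state trace:
  MOV R1, 50  → R1 = 50
  MOV R0, 16  → R0 = 16
  CMP R1, R0  → computes 50 - 16 = 34
  Result is nonzero, so values are not equal
ZF = 0

0


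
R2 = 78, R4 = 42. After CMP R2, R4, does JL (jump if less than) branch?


Trace:
  R2 = 78, R4 = 42
  CMP R2, R4  → compares 78 vs 42
  JL checks: is 78 less than 42?
  78 > 42, so condition is false
Branch taken: No

No


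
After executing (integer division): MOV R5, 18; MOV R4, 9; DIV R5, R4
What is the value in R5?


Register state trace:
  MOV R5, 18  → R5 = 18
  MOV R4, 9  → R4 = 9
  DIV R5, R4  → R5 = 18 // 9 = 2
Final: R5 = 2

2


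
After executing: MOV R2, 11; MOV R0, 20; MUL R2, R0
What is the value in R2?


Register state trace:
  MOV R2, 11  → R2 = 11
  MOV R0, 20  → R0 = 20
  MUL R2, R0  → R2 = 11 * 20 = 220
Final: R2 = 220

220


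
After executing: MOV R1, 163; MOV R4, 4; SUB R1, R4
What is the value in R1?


Register state trace:
  MOV R1, 163  → R1 = 163
  MOV R4, 4  → R4 = 4
  SUB R1, R4  → R1 = 163 - 4 = 159
Final: R1 = 159

159


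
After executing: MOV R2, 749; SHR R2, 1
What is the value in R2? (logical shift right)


Register state trace:
  MOV R2, 749  → R2 = 749
  SHR R2, 1  → R2 = 749 >> 1 = 749 // 2^1 = 374
Final: R2 = 374

374


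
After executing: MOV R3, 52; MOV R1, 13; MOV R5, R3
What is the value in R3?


Register state trace:
  MOV R3, 52  → R3 = 52
  MOV R1, 13  → R1 = 13
  MOV R5, R3  → R5 = 52
Final: R3 = 52

52


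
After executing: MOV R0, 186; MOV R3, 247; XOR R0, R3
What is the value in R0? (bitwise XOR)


Register state trace:
  MOV R0, 186  → R0 = 186 (0b10111010)
  MOV R3, 247  → R3 = 247 (0b11110111)
  XOR R0, R3  → R0 = 186 XOR 247 = 77 (0b01001101)
Final: R0 = 77

77


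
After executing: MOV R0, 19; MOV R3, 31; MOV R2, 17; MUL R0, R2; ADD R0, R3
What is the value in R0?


Register state trace:
  MOV R0, 19  → R0 = 19
  MOV R3, 31  → R3 = 31
  MOV R2, 17  → R2 = 17
  MUL R0, R2  → R0 = 19 * 17 = 323
  ADD R0, R3  → R0 = 323 + 31 = 354
Final: R0 = 354

354


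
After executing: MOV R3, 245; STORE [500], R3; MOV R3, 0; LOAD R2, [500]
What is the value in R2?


Register and memory trace:
  MOV R3, 245  → R3 = 245
  STORE [500], R3  → mem[500] = 245
  MOV R3, 0  → R3 = 0
  LOAD R2, [500]  → R2 = mem[500] = 245
Final: R2 = 245

245


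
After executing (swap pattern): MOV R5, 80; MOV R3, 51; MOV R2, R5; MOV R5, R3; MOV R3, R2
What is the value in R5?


Register state trace (swap pattern):
  MOV R5, 80  → R5 = 80
  MOV R3, 51  → R3 = 51
  MOV R2, R5  → R2 = 80  (save R5)
  MOV R5, R3  → R5 = 51  (R5 gets R3's value)
  MOV R3, R2  → R3 = 80  (R3 gets saved value)
Final: R5 = 51

51


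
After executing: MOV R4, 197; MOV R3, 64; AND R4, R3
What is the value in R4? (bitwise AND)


Register state trace:
  MOV R4, 197  → R4 = 197 (0b11000101)
  MOV R3, 64  → R3 = 64 (0b01000000)
  AND R4, R3  → R4 = 197 AND 64 = 64 (0b01000000)
Final: R4 = 64

64


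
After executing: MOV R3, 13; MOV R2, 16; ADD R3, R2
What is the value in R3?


Register state trace:
  MOV R3, 13  → R3 = 13
  MOV R2, 16  → R2 = 16
  ADD R3, R2  → R3 = 13 + 16 = 29
Final: R3 = 29

29


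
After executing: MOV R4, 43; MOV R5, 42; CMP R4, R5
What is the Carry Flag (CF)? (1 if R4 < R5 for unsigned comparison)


Register state trace:
  MOV R4, 43  → R4 = 43
  MOV R5, 42  → R5 = 42
  CMP R4, R5  → unsigned 43 - 42: no borrow
  43 >= 42, so CF = 0
CF = 0

0


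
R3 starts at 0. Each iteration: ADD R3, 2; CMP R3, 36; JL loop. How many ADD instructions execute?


Loop trace (R3 starts at 0, target 36, step 2):
  ADD #1: R3 = 0 + 2 = 2  → 2 < 36, loop
  ADD #2: R3 = 2 + 2 = 4  → 4 < 36, loop
  ADD #3: R3 = 4 + 2 = 6  → 6 < 36, loop
  ADD #4: R3 = 6 + 2 = 8  → 8 < 36, loop
  ADD #5: R3 = 8 + 2 = 10  → 10 < 36, loop
  ADD #6: R3 = 10 + 2 = 12  → 12 < 36, loop
  ADD #7: R3 = 12 + 2 = 14  → 14 < 36, loop
  ADD #8: R3 = 14 + 2 = 16  → 16 < 36, loop
  ADD #9: R3 = 16 + 2 = 18  → 18 < 36, loop
  ADD #10: R3 = 18 + 2 = 20  → 20 < 36, loop
  ADD #11: R3 = 20 + 2 = 22  → 22 < 36, loop
  ADD #12: R3 = 22 + 2 = 24  → 24 < 36, loop
  ADD #13: R3 = 24 + 2 = 26  → 26 < 36, loop
  ADD #14: R3 = 26 + 2 = 28  → 28 < 36, loop
  ADD #15: R3 = 28 + 2 = 30  → 30 < 36, loop
  ADD #16: R3 = 30 + 2 = 32  → 32 < 36, loop
  ADD #17: R3 = 32 + 2 = 34  → 34 < 36, loop
  ADD #18: R3 = 34 + 2 = 36  → 36 >= 36, exit
Total ADD instructions: 18

18


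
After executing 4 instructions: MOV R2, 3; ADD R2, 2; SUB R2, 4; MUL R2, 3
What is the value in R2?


Register state trace:
  MOV R2, 3  → R2 = 3
  ADD R2, 2  → R2 = 3 + 2 = 5
  SUB R2, 4  → R2 = 5 - 4 = 1
  MUL R2, 3  → R2 = 1 * 3 = 3
Final: R2 = 3

3


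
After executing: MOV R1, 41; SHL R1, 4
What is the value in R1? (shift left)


Register state trace:
  MOV R1, 41  → R1 = 41
  SHL R1, 4  → R1 = 41 << 4 = 41 * 2^4 = 656
Final: R1 = 656

656


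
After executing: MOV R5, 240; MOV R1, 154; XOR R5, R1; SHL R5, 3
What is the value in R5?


Register state trace:
  MOV R5, 240  → R5 = 240 (0b11110000)
  MOV R1, 154  → R1 = 154 (0b10011010)
  XOR R5, R1  → R5 = 240 XOR 154 = 106 (0b01101010)
  SHL R5, 3  → R5 = 106 << 3 = 848
Final: R5 = 848

848


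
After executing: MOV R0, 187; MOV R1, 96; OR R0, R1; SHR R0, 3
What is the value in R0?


Register state trace:
  MOV R0, 187  → R0 = 187 (0b10111011)
  MOV R1, 96  → R1 = 96 (0b01100000)
  OR R0, R1  → R0 = 187 OR 96 = 251 (0b11111011)
  SHR R0, 3  → R0 = 251 >> 3 = 31
Final: R0 = 31

31


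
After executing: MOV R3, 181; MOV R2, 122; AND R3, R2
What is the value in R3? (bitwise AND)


Register state trace:
  MOV R3, 181  → R3 = 181 (0b10110101)
  MOV R2, 122  → R2 = 122 (0b01111010)
  AND R3, R2  → R3 = 181 AND 122 = 48 (0b00110000)
Final: R3 = 48

48


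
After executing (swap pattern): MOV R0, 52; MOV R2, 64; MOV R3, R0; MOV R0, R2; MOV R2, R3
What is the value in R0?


Register state trace (swap pattern):
  MOV R0, 52  → R0 = 52
  MOV R2, 64  → R2 = 64
  MOV R3, R0  → R3 = 52  (save R0)
  MOV R0, R2  → R0 = 64  (R0 gets R2's value)
  MOV R2, R3  → R2 = 52  (R2 gets saved value)
Final: R0 = 64

64


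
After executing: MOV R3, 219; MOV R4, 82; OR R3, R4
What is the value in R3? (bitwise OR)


Register state trace:
  MOV R3, 219  → R3 = 219 (0b11011011)
  MOV R4, 82  → R4 = 82 (0b01010010)
  OR R3, R4   → R3 = 219 OR 82 = 219 (0b11011011)
Final: R3 = 219

219


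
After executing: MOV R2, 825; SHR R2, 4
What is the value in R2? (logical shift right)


Register state trace:
  MOV R2, 825  → R2 = 825
  SHR R2, 4  → R2 = 825 >> 4 = 825 // 2^4 = 51
Final: R2 = 51

51


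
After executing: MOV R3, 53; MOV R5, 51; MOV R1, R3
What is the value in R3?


Register state trace:
  MOV R3, 53  → R3 = 53
  MOV R5, 51  → R5 = 51
  MOV R1, R3  → R1 = 53
Final: R3 = 53

53


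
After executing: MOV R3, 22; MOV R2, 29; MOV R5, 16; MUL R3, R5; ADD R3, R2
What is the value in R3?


Register state trace:
  MOV R3, 22  → R3 = 22
  MOV R2, 29  → R2 = 29
  MOV R5, 16  → R5 = 16
  MUL R3, R5  → R3 = 22 * 16 = 352
  ADD R3, R2  → R3 = 352 + 29 = 381
Final: R3 = 381

381


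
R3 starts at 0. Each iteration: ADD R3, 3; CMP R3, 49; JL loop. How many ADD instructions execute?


Loop trace (R3 starts at 0, target 49, step 3):
  ADD #1: R3 = 0 + 3 = 3  → 3 < 49, loop
  ADD #2: R3 = 3 + 3 = 6  → 6 < 49, loop
  ADD #3: R3 = 6 + 3 = 9  → 9 < 49, loop
  ADD #4: R3 = 9 + 3 = 12  → 12 < 49, loop
  ADD #5: R3 = 12 + 3 = 15  → 15 < 49, loop
  ADD #6: R3 = 15 + 3 = 18  → 18 < 49, loop
  ADD #7: R3 = 18 + 3 = 21  → 21 < 49, loop
  ADD #8: R3 = 21 + 3 = 24  → 24 < 49, loop
  ADD #9: R3 = 24 + 3 = 27  → 27 < 49, loop
  ADD #10: R3 = 27 + 3 = 30  → 30 < 49, loop
  ADD #11: R3 = 30 + 3 = 33  → 33 < 49, loop
  ADD #12: R3 = 33 + 3 = 36  → 36 < 49, loop
  ADD #13: R3 = 36 + 3 = 39  → 39 < 49, loop
  ADD #14: R3 = 39 + 3 = 42  → 42 < 49, loop
  ADD #15: R3 = 42 + 3 = 45  → 45 < 49, loop
  ADD #16: R3 = 45 + 3 = 48  → 48 < 49, loop
  ADD #17: R3 = 48 + 3 = 51  → 51 >= 49, exit
Total ADD instructions: 17

17


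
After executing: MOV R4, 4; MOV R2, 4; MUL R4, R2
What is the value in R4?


Register state trace:
  MOV R4, 4  → R4 = 4
  MOV R2, 4  → R2 = 4
  MUL R4, R2  → R4 = 4 * 4 = 16
Final: R4 = 16

16


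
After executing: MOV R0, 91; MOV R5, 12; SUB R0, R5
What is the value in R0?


Register state trace:
  MOV R0, 91  → R0 = 91
  MOV R5, 12  → R5 = 12
  SUB R0, R5  → R0 = 91 - 12 = 79
Final: R0 = 79

79


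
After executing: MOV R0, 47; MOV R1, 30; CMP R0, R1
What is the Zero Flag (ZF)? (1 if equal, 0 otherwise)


Register state trace:
  MOV R0, 47  → R0 = 47
  MOV R1, 30  → R1 = 30
  CMP R0, R1  → computes 47 - 30 = 17
  Result is nonzero, so values are not equal
ZF = 0

0


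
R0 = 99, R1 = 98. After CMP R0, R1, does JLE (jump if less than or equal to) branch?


Trace:
  R0 = 99, R1 = 98
  CMP R0, R1  → compares 99 vs 98
  JLE checks: is 99 less than or equal to 98?
  99 > 98, so condition is false
Branch taken: No

No


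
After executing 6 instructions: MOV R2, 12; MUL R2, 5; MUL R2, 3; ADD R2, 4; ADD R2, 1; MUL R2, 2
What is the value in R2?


Register state trace:
  MOV R2, 12  → R2 = 12
  MUL R2, 5  → R2 = 12 * 5 = 60
  MUL R2, 3  → R2 = 60 * 3 = 180
  ADD R2, 4  → R2 = 180 + 4 = 184
  ADD R2, 1  → R2 = 184 + 1 = 185
  MUL R2, 2  → R2 = 185 * 2 = 370
Final: R2 = 370

370


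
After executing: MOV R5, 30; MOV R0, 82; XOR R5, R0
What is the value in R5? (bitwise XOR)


Register state trace:
  MOV R5, 30  → R5 = 30 (0b00011110)
  MOV R0, 82  → R0 = 82 (0b01010010)
  XOR R5, R0  → R5 = 30 XOR 82 = 76 (0b01001100)
Final: R5 = 76

76


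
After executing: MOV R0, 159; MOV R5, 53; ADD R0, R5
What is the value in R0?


Register state trace:
  MOV R0, 159  → R0 = 159
  MOV R5, 53  → R5 = 53
  ADD R0, R5  → R0 = 159 + 53 = 212
Final: R0 = 212

212


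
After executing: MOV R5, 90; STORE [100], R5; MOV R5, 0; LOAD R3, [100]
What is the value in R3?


Register and memory trace:
  MOV R5, 90  → R5 = 90
  STORE [100], R5  → mem[100] = 90
  MOV R5, 0  → R5 = 0
  LOAD R3, [100]  → R3 = mem[100] = 90
Final: R3 = 90

90


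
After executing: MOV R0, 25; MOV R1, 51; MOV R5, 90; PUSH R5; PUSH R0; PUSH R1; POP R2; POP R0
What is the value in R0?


Stack trace (top is rightmost):
  MOV R0, 25  → R0 = 25
  MOV R1, 51  → R1 = 51
  MOV R5, 90  → R5 = 90
  PUSH R5  → stack: [90]
  PUSH R0  → stack: [90, 25]
  PUSH R1  → stack: [90, 25, 51]
  POP R2  → R2 = 51, stack: [90, 25]
  POP R0  → R0 = 25, stack: [90]
Final: R0 = 25

25


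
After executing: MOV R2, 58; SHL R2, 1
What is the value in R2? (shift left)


Register state trace:
  MOV R2, 58  → R2 = 58
  SHL R2, 1  → R2 = 58 << 1 = 58 * 2^1 = 116
Final: R2 = 116

116


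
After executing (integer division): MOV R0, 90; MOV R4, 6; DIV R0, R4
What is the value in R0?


Register state trace:
  MOV R0, 90  → R0 = 90
  MOV R4, 6  → R4 = 6
  DIV R0, R4  → R0 = 90 // 6 = 15
Final: R0 = 15

15


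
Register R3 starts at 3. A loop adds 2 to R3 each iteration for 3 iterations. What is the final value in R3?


Starting value: R3 = 3
  Iter 1: R3 = 3 + 2 = 5
  Iter 2: R3 = 5 + 2 = 7
  Iter 3: R3 = 7 + 2 = 9
Final: R3 = 9

9


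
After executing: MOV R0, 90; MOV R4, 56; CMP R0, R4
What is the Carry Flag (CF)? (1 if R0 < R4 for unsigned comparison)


Register state trace:
  MOV R0, 90  → R0 = 90
  MOV R4, 56  → R4 = 56
  CMP R0, R4  → unsigned 90 - 56: no borrow
  90 >= 56, so CF = 0
CF = 0

0


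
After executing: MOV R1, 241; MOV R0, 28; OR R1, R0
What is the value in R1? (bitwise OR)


Register state trace:
  MOV R1, 241  → R1 = 241 (0b11110001)
  MOV R0, 28  → R0 = 28 (0b00011100)
  OR R1, R0   → R1 = 241 OR 28 = 253 (0b11111101)
Final: R1 = 253

253


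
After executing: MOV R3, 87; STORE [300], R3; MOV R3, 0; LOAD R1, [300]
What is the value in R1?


Register and memory trace:
  MOV R3, 87  → R3 = 87
  STORE [300], R3  → mem[300] = 87
  MOV R3, 0  → R3 = 0
  LOAD R1, [300]  → R1 = mem[300] = 87
Final: R1 = 87

87


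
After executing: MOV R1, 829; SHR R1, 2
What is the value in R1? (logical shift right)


Register state trace:
  MOV R1, 829  → R1 = 829
  SHR R1, 2  → R1 = 829 >> 2 = 829 // 2^2 = 207
Final: R1 = 207

207


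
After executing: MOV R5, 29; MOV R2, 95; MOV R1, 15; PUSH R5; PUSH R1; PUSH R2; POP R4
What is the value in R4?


Stack trace (top is rightmost):
  MOV R5, 29  → R5 = 29
  MOV R2, 95  → R2 = 95
  MOV R1, 15  → R1 = 15
  PUSH R5  → stack: [29]
  PUSH R1  → stack: [29, 15]
  PUSH R2  → stack: [29, 15, 95]
  POP R4  → R4 = 95, stack: [29, 15]
Final: R4 = 95

95


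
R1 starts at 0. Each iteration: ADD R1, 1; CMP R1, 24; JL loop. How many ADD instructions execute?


Loop trace (R1 starts at 0, target 24, step 1):
  ADD #1: R1 = 0 + 1 = 1  → 1 < 24, loop
  ADD #2: R1 = 1 + 1 = 2  → 2 < 24, loop
  ADD #3: R1 = 2 + 1 = 3  → 3 < 24, loop
  ADD #4: R1 = 3 + 1 = 4  → 4 < 24, loop
  ADD #5: R1 = 4 + 1 = 5  → 5 < 24, loop
  ADD #6: R1 = 5 + 1 = 6  → 6 < 24, loop
  ADD #7: R1 = 6 + 1 = 7  → 7 < 24, loop
  ADD #8: R1 = 7 + 1 = 8  → 8 < 24, loop
  ADD #9: R1 = 8 + 1 = 9  → 9 < 24, loop
  ADD #10: R1 = 9 + 1 = 10  → 10 < 24, loop
  ADD #11: R1 = 10 + 1 = 11  → 11 < 24, loop
  ADD #12: R1 = 11 + 1 = 12  → 12 < 24, loop
  ADD #13: R1 = 12 + 1 = 13  → 13 < 24, loop
  ADD #14: R1 = 13 + 1 = 14  → 14 < 24, loop
  ADD #15: R1 = 14 + 1 = 15  → 15 < 24, loop
  ADD #16: R1 = 15 + 1 = 16  → 16 < 24, loop
  ADD #17: R1 = 16 + 1 = 17  → 17 < 24, loop
  ADD #18: R1 = 17 + 1 = 18  → 18 < 24, loop
  ADD #19: R1 = 18 + 1 = 19  → 19 < 24, loop
  ADD #20: R1 = 19 + 1 = 20  → 20 < 24, loop
  ADD #21: R1 = 20 + 1 = 21  → 21 < 24, loop
  ADD #22: R1 = 21 + 1 = 22  → 22 < 24, loop
  ADD #23: R1 = 22 + 1 = 23  → 23 < 24, loop
  ADD #24: R1 = 23 + 1 = 24  → 24 >= 24, exit
Total ADD instructions: 24

24


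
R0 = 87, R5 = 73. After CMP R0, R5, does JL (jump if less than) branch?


Trace:
  R0 = 87, R5 = 73
  CMP R0, R5  → compares 87 vs 73
  JL checks: is 87 less than 73?
  87 > 73, so condition is false
Branch taken: No

No


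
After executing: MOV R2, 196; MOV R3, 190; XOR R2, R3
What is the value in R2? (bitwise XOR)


Register state trace:
  MOV R2, 196  → R2 = 196 (0b11000100)
  MOV R3, 190  → R3 = 190 (0b10111110)
  XOR R2, R3  → R2 = 196 XOR 190 = 122 (0b01111010)
Final: R2 = 122

122


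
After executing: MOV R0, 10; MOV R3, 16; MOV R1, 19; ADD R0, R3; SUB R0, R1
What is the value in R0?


Register state trace:
  MOV R0, 10  → R0 = 10
  MOV R3, 16  → R3 = 16
  MOV R1, 19  → R1 = 19
  ADD R0, R3  → R0 = 10 + 16 = 26
  SUB R0, R1  → R0 = 26 - 19 = 7
Final: R0 = 7

7


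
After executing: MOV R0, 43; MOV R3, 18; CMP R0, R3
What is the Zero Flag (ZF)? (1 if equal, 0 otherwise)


Register state trace:
  MOV R0, 43  → R0 = 43
  MOV R3, 18  → R3 = 18
  CMP R0, R3  → computes 43 - 18 = 25
  Result is nonzero, so values are not equal
ZF = 0

0


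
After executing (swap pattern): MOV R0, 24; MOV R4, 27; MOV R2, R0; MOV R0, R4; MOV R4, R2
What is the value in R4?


Register state trace (swap pattern):
  MOV R0, 24  → R0 = 24
  MOV R4, 27  → R4 = 27
  MOV R2, R0  → R2 = 24  (save R0)
  MOV R0, R4  → R0 = 27  (R0 gets R4's value)
  MOV R4, R2  → R4 = 24  (R4 gets saved value)
Final: R4 = 24

24


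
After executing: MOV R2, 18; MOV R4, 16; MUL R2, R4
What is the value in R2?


Register state trace:
  MOV R2, 18  → R2 = 18
  MOV R4, 16  → R4 = 16
  MUL R2, R4  → R2 = 18 * 16 = 288
Final: R2 = 288

288


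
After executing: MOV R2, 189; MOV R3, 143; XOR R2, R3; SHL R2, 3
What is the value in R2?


Register state trace:
  MOV R2, 189  → R2 = 189 (0b10111101)
  MOV R3, 143  → R3 = 143 (0b10001111)
  XOR R2, R3  → R2 = 189 XOR 143 = 50 (0b00110010)
  SHL R2, 3  → R2 = 50 << 3 = 400
Final: R2 = 400

400


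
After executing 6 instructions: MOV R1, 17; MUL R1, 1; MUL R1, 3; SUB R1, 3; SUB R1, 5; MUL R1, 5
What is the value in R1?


Register state trace:
  MOV R1, 17  → R1 = 17
  MUL R1, 1  → R1 = 17 * 1 = 17
  MUL R1, 3  → R1 = 17 * 3 = 51
  SUB R1, 3  → R1 = 51 - 3 = 48
  SUB R1, 5  → R1 = 48 - 5 = 43
  MUL R1, 5  → R1 = 43 * 5 = 215
Final: R1 = 215

215


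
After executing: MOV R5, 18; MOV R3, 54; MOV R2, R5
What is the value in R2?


Register state trace:
  MOV R5, 18  → R5 = 18
  MOV R3, 54  → R3 = 54
  MOV R2, R5  → R2 = 18
Final: R2 = 18

18


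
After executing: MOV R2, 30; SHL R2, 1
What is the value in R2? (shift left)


Register state trace:
  MOV R2, 30  → R2 = 30
  SHL R2, 1  → R2 = 30 << 1 = 30 * 2^1 = 60
Final: R2 = 60

60


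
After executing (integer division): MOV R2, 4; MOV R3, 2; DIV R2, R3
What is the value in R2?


Register state trace:
  MOV R2, 4  → R2 = 4
  MOV R3, 2  → R3 = 2
  DIV R2, R3  → R2 = 4 // 2 = 2
Final: R2 = 2

2


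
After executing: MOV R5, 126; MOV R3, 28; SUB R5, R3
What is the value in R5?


Register state trace:
  MOV R5, 126  → R5 = 126
  MOV R3, 28  → R3 = 28
  SUB R5, R3  → R5 = 126 - 28 = 98
Final: R5 = 98

98


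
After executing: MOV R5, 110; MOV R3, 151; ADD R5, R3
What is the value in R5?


Register state trace:
  MOV R5, 110  → R5 = 110
  MOV R3, 151  → R3 = 151
  ADD R5, R3  → R5 = 110 + 151 = 261
Final: R5 = 261

261


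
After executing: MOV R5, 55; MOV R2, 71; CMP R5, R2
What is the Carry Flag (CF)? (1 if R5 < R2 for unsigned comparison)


Register state trace:
  MOV R5, 55  → R5 = 55
  MOV R2, 71  → R2 = 71
  CMP R5, R2  → unsigned 55 - 71: borrow occurs
  55 < 71, so CF = 1
CF = 1

1


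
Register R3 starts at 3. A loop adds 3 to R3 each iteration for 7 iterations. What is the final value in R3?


Starting value: R3 = 3
  Iter 1: R3 = 3 + 3 = 6
  Iter 2: R3 = 6 + 3 = 9
  Iter 3: R3 = 9 + 3 = 12
  Iter 4: R3 = 12 + 3 = 15
  Iter 5: R3 = 15 + 3 = 18
  Iter 6: R3 = 18 + 3 = 21
  Iter 7: R3 = 21 + 3 = 24
Final: R3 = 24

24


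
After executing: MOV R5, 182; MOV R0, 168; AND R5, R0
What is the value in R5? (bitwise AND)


Register state trace:
  MOV R5, 182  → R5 = 182 (0b10110110)
  MOV R0, 168  → R0 = 168 (0b10101000)
  AND R5, R0  → R5 = 182 AND 168 = 160 (0b10100000)
Final: R5 = 160

160


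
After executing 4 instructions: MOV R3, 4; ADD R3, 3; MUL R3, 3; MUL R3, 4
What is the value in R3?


Register state trace:
  MOV R3, 4  → R3 = 4
  ADD R3, 3  → R3 = 4 + 3 = 7
  MUL R3, 3  → R3 = 7 * 3 = 21
  MUL R3, 4  → R3 = 21 * 4 = 84
Final: R3 = 84

84


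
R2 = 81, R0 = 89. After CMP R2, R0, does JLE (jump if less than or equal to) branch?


Trace:
  R2 = 81, R0 = 89
  CMP R2, R0  → compares 81 vs 89
  JLE checks: is 81 less than or equal to 89?
  81 < 89, so condition is true
Branch taken: Yes

Yes


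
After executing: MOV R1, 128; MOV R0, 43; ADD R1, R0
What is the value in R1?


Register state trace:
  MOV R1, 128  → R1 = 128
  MOV R0, 43  → R0 = 43
  ADD R1, R0  → R1 = 128 + 43 = 171
Final: R1 = 171

171


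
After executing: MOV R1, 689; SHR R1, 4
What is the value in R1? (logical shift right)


Register state trace:
  MOV R1, 689  → R1 = 689
  SHR R1, 4  → R1 = 689 >> 4 = 689 // 2^4 = 43
Final: R1 = 43

43


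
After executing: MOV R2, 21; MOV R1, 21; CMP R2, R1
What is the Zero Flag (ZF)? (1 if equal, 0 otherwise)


Register state trace:
  MOV R2, 21  → R2 = 21
  MOV R1, 21  → R1 = 21
  CMP R2, R1  → computes 21 - 21 = 0
  Result is zero, so values are equal
ZF = 1

1


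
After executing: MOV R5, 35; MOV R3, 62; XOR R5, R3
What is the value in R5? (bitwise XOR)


Register state trace:
  MOV R5, 35  → R5 = 35 (0b00100011)
  MOV R3, 62  → R3 = 62 (0b00111110)
  XOR R5, R3  → R5 = 35 XOR 62 = 29 (0b00011101)
Final: R5 = 29

29


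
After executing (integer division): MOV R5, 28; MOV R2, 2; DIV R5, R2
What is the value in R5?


Register state trace:
  MOV R5, 28  → R5 = 28
  MOV R2, 2  → R2 = 2
  DIV R5, R2  → R5 = 28 // 2 = 14
Final: R5 = 14

14


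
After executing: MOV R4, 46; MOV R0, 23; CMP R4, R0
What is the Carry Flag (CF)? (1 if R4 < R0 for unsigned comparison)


Register state trace:
  MOV R4, 46  → R4 = 46
  MOV R0, 23  → R0 = 23
  CMP R4, R0  → unsigned 46 - 23: no borrow
  46 >= 23, so CF = 0
CF = 0

0


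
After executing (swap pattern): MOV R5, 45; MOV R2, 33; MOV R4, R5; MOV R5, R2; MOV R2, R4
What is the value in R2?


Register state trace (swap pattern):
  MOV R5, 45  → R5 = 45
  MOV R2, 33  → R2 = 33
  MOV R4, R5  → R4 = 45  (save R5)
  MOV R5, R2  → R5 = 33  (R5 gets R2's value)
  MOV R2, R4  → R2 = 45  (R2 gets saved value)
Final: R2 = 45

45


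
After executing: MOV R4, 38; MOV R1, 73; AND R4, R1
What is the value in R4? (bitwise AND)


Register state trace:
  MOV R4, 38  → R4 = 38 (0b00100110)
  MOV R1, 73  → R1 = 73 (0b01001001)
  AND R4, R1  → R4 = 38 AND 73 = 0 (0b00000000)
Final: R4 = 0

0


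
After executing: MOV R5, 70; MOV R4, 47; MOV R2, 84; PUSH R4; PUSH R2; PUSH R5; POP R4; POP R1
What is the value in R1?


Stack trace (top is rightmost):
  MOV R5, 70  → R5 = 70
  MOV R4, 47  → R4 = 47
  MOV R2, 84  → R2 = 84
  PUSH R4  → stack: [47]
  PUSH R2  → stack: [47, 84]
  PUSH R5  → stack: [47, 84, 70]
  POP R4  → R4 = 70, stack: [47, 84]
  POP R1  → R1 = 84, stack: [47]
Final: R1 = 84

84


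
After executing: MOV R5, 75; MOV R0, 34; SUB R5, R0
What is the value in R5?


Register state trace:
  MOV R5, 75  → R5 = 75
  MOV R0, 34  → R0 = 34
  SUB R5, R0  → R5 = 75 - 34 = 41
Final: R5 = 41

41


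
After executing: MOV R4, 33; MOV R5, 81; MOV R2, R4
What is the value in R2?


Register state trace:
  MOV R4, 33  → R4 = 33
  MOV R5, 81  → R5 = 81
  MOV R2, R4  → R2 = 33
Final: R2 = 33

33


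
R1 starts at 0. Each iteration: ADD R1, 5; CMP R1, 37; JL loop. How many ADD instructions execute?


Loop trace (R1 starts at 0, target 37, step 5):
  ADD #1: R1 = 0 + 5 = 5  → 5 < 37, loop
  ADD #2: R1 = 5 + 5 = 10  → 10 < 37, loop
  ADD #3: R1 = 10 + 5 = 15  → 15 < 37, loop
  ADD #4: R1 = 15 + 5 = 20  → 20 < 37, loop
  ADD #5: R1 = 20 + 5 = 25  → 25 < 37, loop
  ADD #6: R1 = 25 + 5 = 30  → 30 < 37, loop
  ADD #7: R1 = 30 + 5 = 35  → 35 < 37, loop
  ADD #8: R1 = 35 + 5 = 40  → 40 >= 37, exit
Total ADD instructions: 8

8


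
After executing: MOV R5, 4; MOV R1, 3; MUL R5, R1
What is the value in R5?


Register state trace:
  MOV R5, 4  → R5 = 4
  MOV R1, 3  → R1 = 3
  MUL R5, R1  → R5 = 4 * 3 = 12
Final: R5 = 12

12


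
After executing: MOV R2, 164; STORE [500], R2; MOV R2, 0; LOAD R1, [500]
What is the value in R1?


Register and memory trace:
  MOV R2, 164  → R2 = 164
  STORE [500], R2  → mem[500] = 164
  MOV R2, 0  → R2 = 0
  LOAD R1, [500]  → R1 = mem[500] = 164
Final: R1 = 164

164


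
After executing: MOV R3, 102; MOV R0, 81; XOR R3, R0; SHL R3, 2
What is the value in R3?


Register state trace:
  MOV R3, 102  → R3 = 102 (0b01100110)
  MOV R0, 81  → R0 = 81 (0b01010001)
  XOR R3, R0  → R3 = 102 XOR 81 = 55 (0b00110111)
  SHL R3, 2  → R3 = 55 << 2 = 220
Final: R3 = 220

220


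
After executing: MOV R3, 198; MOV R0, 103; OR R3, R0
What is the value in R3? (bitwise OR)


Register state trace:
  MOV R3, 198  → R3 = 198 (0b11000110)
  MOV R0, 103  → R0 = 103 (0b01100111)
  OR R3, R0   → R3 = 198 OR 103 = 231 (0b11100111)
Final: R3 = 231

231


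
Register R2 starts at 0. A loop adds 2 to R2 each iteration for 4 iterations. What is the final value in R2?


Starting value: R2 = 0
  Iter 1: R2 = 0 + 2 = 2
  Iter 2: R2 = 2 + 2 = 4
  Iter 3: R2 = 4 + 2 = 6
  Iter 4: R2 = 6 + 2 = 8
Final: R2 = 8

8


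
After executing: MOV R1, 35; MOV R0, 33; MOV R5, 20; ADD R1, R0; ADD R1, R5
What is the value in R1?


Register state trace:
  MOV R1, 35  → R1 = 35
  MOV R0, 33  → R0 = 33
  MOV R5, 20  → R5 = 20
  ADD R1, R0  → R1 = 35 + 33 = 68
  ADD R1, R5  → R1 = 68 + 20 = 88
Final: R1 = 88

88


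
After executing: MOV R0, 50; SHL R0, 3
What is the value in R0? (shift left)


Register state trace:
  MOV R0, 50  → R0 = 50
  SHL R0, 3  → R0 = 50 << 3 = 50 * 2^3 = 400
Final: R0 = 400

400


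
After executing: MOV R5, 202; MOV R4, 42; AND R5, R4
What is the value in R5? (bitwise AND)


Register state trace:
  MOV R5, 202  → R5 = 202 (0b11001010)
  MOV R4, 42  → R4 = 42 (0b00101010)
  AND R5, R4  → R5 = 202 AND 42 = 10 (0b00001010)
Final: R5 = 10

10


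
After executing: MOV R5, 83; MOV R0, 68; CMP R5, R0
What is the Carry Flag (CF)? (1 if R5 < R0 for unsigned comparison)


Register state trace:
  MOV R5, 83  → R5 = 83
  MOV R0, 68  → R0 = 68
  CMP R5, R0  → unsigned 83 - 68: no borrow
  83 >= 68, so CF = 0
CF = 0

0


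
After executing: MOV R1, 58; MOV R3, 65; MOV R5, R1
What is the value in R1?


Register state trace:
  MOV R1, 58  → R1 = 58
  MOV R3, 65  → R3 = 65
  MOV R5, R1  → R5 = 58
Final: R1 = 58

58


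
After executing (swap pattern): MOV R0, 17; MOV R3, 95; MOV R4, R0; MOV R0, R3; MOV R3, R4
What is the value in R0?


Register state trace (swap pattern):
  MOV R0, 17  → R0 = 17
  MOV R3, 95  → R3 = 95
  MOV R4, R0  → R4 = 17  (save R0)
  MOV R0, R3  → R0 = 95  (R0 gets R3's value)
  MOV R3, R4  → R3 = 17  (R3 gets saved value)
Final: R0 = 95

95


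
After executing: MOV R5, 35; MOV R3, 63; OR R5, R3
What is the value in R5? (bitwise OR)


Register state trace:
  MOV R5, 35  → R5 = 35 (0b00100011)
  MOV R3, 63  → R3 = 63 (0b00111111)
  OR R5, R3   → R5 = 35 OR 63 = 63 (0b00111111)
Final: R5 = 63

63


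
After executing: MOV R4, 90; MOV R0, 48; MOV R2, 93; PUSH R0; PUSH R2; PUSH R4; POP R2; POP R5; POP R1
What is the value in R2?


Stack trace (top is rightmost):
  MOV R4, 90  → R4 = 90
  MOV R0, 48  → R0 = 48
  MOV R2, 93  → R2 = 93
  PUSH R0  → stack: [48]
  PUSH R2  → stack: [48, 93]
  PUSH R4  → stack: [48, 93, 90]
  POP R2  → R2 = 90, stack: [48, 93]
  POP R5  → R5 = 93, stack: [48]
  POP R1  → R1 = 48, stack: []
Final: R2 = 90

90


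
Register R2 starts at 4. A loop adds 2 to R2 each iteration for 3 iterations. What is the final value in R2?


Starting value: R2 = 4
  Iter 1: R2 = 4 + 2 = 6
  Iter 2: R2 = 6 + 2 = 8
  Iter 3: R2 = 8 + 2 = 10
Final: R2 = 10

10


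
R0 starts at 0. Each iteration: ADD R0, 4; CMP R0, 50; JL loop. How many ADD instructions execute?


Loop trace (R0 starts at 0, target 50, step 4):
  ADD #1: R0 = 0 + 4 = 4  → 4 < 50, loop
  ADD #2: R0 = 4 + 4 = 8  → 8 < 50, loop
  ADD #3: R0 = 8 + 4 = 12  → 12 < 50, loop
  ADD #4: R0 = 12 + 4 = 16  → 16 < 50, loop
  ADD #5: R0 = 16 + 4 = 20  → 20 < 50, loop
  ADD #6: R0 = 20 + 4 = 24  → 24 < 50, loop
  ADD #7: R0 = 24 + 4 = 28  → 28 < 50, loop
  ADD #8: R0 = 28 + 4 = 32  → 32 < 50, loop
  ADD #9: R0 = 32 + 4 = 36  → 36 < 50, loop
  ADD #10: R0 = 36 + 4 = 40  → 40 < 50, loop
  ADD #11: R0 = 40 + 4 = 44  → 44 < 50, loop
  ADD #12: R0 = 44 + 4 = 48  → 48 < 50, loop
  ADD #13: R0 = 48 + 4 = 52  → 52 >= 50, exit
Total ADD instructions: 13

13


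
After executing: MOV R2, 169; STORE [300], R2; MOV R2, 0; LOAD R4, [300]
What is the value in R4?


Register and memory trace:
  MOV R2, 169  → R2 = 169
  STORE [300], R2  → mem[300] = 169
  MOV R2, 0  → R2 = 0
  LOAD R4, [300]  → R4 = mem[300] = 169
Final: R4 = 169

169


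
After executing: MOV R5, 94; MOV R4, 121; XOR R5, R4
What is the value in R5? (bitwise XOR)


Register state trace:
  MOV R5, 94  → R5 = 94 (0b01011110)
  MOV R4, 121  → R4 = 121 (0b01111001)
  XOR R5, R4  → R5 = 94 XOR 121 = 39 (0b00100111)
Final: R5 = 39

39


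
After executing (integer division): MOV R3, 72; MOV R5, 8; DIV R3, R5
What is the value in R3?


Register state trace:
  MOV R3, 72  → R3 = 72
  MOV R5, 8  → R5 = 8
  DIV R3, R5  → R3 = 72 // 8 = 9
Final: R3 = 9

9


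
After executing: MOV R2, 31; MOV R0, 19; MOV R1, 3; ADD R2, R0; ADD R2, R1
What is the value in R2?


Register state trace:
  MOV R2, 31  → R2 = 31
  MOV R0, 19  → R0 = 19
  MOV R1, 3  → R1 = 3
  ADD R2, R0  → R2 = 31 + 19 = 50
  ADD R2, R1  → R2 = 50 + 3 = 53
Final: R2 = 53

53


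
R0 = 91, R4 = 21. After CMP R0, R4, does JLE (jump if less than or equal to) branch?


Trace:
  R0 = 91, R4 = 21
  CMP R0, R4  → compares 91 vs 21
  JLE checks: is 91 less than or equal to 21?
  91 > 21, so condition is false
Branch taken: No

No


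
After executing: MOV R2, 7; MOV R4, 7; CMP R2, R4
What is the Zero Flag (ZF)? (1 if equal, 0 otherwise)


Register state trace:
  MOV R2, 7  → R2 = 7
  MOV R4, 7  → R4 = 7
  CMP R2, R4  → computes 7 - 7 = 0
  Result is zero, so values are equal
ZF = 1

1


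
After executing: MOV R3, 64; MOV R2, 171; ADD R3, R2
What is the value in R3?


Register state trace:
  MOV R3, 64  → R3 = 64
  MOV R2, 171  → R2 = 171
  ADD R3, R2  → R3 = 64 + 171 = 235
Final: R3 = 235

235


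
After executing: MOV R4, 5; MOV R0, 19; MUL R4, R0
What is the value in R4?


Register state trace:
  MOV R4, 5  → R4 = 5
  MOV R0, 19  → R0 = 19
  MUL R4, R0  → R4 = 5 * 19 = 95
Final: R4 = 95

95


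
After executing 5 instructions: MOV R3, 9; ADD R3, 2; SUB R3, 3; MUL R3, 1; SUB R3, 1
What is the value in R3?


Register state trace:
  MOV R3, 9  → R3 = 9
  ADD R3, 2  → R3 = 9 + 2 = 11
  SUB R3, 3  → R3 = 11 - 3 = 8
  MUL R3, 1  → R3 = 8 * 1 = 8
  SUB R3, 1  → R3 = 8 - 1 = 7
Final: R3 = 7

7


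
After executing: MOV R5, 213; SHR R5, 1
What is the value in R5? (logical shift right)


Register state trace:
  MOV R5, 213  → R5 = 213
  SHR R5, 1  → R5 = 213 >> 1 = 213 // 2^1 = 106
Final: R5 = 106

106


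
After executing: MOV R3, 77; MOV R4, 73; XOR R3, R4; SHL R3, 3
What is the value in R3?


Register state trace:
  MOV R3, 77  → R3 = 77 (0b01001101)
  MOV R4, 73  → R4 = 73 (0b01001001)
  XOR R3, R4  → R3 = 77 XOR 73 = 4 (0b00000100)
  SHL R3, 3  → R3 = 4 << 3 = 32
Final: R3 = 32

32


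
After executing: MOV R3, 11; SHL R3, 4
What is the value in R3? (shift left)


Register state trace:
  MOV R3, 11  → R3 = 11
  SHL R3, 4  → R3 = 11 << 4 = 11 * 2^4 = 176
Final: R3 = 176

176


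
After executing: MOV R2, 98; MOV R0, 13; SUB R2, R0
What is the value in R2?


Register state trace:
  MOV R2, 98  → R2 = 98
  MOV R0, 13  → R0 = 13
  SUB R2, R0  → R2 = 98 - 13 = 85
Final: R2 = 85

85


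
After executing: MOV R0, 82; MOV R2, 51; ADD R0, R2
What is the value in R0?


Register state trace:
  MOV R0, 82  → R0 = 82
  MOV R2, 51  → R2 = 51
  ADD R0, R2  → R0 = 82 + 51 = 133
Final: R0 = 133

133


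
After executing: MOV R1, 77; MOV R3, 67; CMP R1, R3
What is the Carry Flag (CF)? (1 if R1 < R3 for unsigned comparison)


Register state trace:
  MOV R1, 77  → R1 = 77
  MOV R3, 67  → R3 = 67
  CMP R1, R3  → unsigned 77 - 67: no borrow
  77 >= 67, so CF = 0
CF = 0

0


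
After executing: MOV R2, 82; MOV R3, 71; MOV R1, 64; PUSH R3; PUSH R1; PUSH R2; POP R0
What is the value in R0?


Stack trace (top is rightmost):
  MOV R2, 82  → R2 = 82
  MOV R3, 71  → R3 = 71
  MOV R1, 64  → R1 = 64
  PUSH R3  → stack: [71]
  PUSH R1  → stack: [71, 64]
  PUSH R2  → stack: [71, 64, 82]
  POP R0  → R0 = 82, stack: [71, 64]
Final: R0 = 82

82


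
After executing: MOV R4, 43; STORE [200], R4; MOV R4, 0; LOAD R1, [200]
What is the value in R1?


Register and memory trace:
  MOV R4, 43  → R4 = 43
  STORE [200], R4  → mem[200] = 43
  MOV R4, 0  → R4 = 0
  LOAD R1, [200]  → R1 = mem[200] = 43
Final: R1 = 43

43


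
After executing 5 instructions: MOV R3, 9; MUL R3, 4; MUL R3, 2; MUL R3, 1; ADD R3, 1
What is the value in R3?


Register state trace:
  MOV R3, 9  → R3 = 9
  MUL R3, 4  → R3 = 9 * 4 = 36
  MUL R3, 2  → R3 = 36 * 2 = 72
  MUL R3, 1  → R3 = 72 * 1 = 72
  ADD R3, 1  → R3 = 72 + 1 = 73
Final: R3 = 73

73


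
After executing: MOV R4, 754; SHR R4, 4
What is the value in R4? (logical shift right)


Register state trace:
  MOV R4, 754  → R4 = 754
  SHR R4, 4  → R4 = 754 >> 4 = 754 // 2^4 = 47
Final: R4 = 47

47


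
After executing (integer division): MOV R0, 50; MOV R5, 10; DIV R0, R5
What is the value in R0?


Register state trace:
  MOV R0, 50  → R0 = 50
  MOV R5, 10  → R5 = 10
  DIV R0, R5  → R0 = 50 // 10 = 5
Final: R0 = 5

5


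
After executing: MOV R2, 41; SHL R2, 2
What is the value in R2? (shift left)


Register state trace:
  MOV R2, 41  → R2 = 41
  SHL R2, 2  → R2 = 41 << 2 = 41 * 2^2 = 164
Final: R2 = 164

164
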